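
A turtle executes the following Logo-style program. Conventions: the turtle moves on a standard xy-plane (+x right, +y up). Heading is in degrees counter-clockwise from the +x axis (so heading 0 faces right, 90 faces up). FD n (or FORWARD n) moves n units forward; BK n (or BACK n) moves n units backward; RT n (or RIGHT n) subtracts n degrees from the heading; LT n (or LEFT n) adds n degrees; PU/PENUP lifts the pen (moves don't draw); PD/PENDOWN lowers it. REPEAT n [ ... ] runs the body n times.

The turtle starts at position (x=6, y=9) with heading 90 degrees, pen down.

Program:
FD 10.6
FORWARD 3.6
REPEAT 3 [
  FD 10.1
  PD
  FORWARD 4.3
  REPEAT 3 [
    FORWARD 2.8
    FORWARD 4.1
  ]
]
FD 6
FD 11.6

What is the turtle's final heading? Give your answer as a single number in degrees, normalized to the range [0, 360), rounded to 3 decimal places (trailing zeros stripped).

Answer: 90

Derivation:
Executing turtle program step by step:
Start: pos=(6,9), heading=90, pen down
FD 10.6: (6,9) -> (6,19.6) [heading=90, draw]
FD 3.6: (6,19.6) -> (6,23.2) [heading=90, draw]
REPEAT 3 [
  -- iteration 1/3 --
  FD 10.1: (6,23.2) -> (6,33.3) [heading=90, draw]
  PD: pen down
  FD 4.3: (6,33.3) -> (6,37.6) [heading=90, draw]
  REPEAT 3 [
    -- iteration 1/3 --
    FD 2.8: (6,37.6) -> (6,40.4) [heading=90, draw]
    FD 4.1: (6,40.4) -> (6,44.5) [heading=90, draw]
    -- iteration 2/3 --
    FD 2.8: (6,44.5) -> (6,47.3) [heading=90, draw]
    FD 4.1: (6,47.3) -> (6,51.4) [heading=90, draw]
    -- iteration 3/3 --
    FD 2.8: (6,51.4) -> (6,54.2) [heading=90, draw]
    FD 4.1: (6,54.2) -> (6,58.3) [heading=90, draw]
  ]
  -- iteration 2/3 --
  FD 10.1: (6,58.3) -> (6,68.4) [heading=90, draw]
  PD: pen down
  FD 4.3: (6,68.4) -> (6,72.7) [heading=90, draw]
  REPEAT 3 [
    -- iteration 1/3 --
    FD 2.8: (6,72.7) -> (6,75.5) [heading=90, draw]
    FD 4.1: (6,75.5) -> (6,79.6) [heading=90, draw]
    -- iteration 2/3 --
    FD 2.8: (6,79.6) -> (6,82.4) [heading=90, draw]
    FD 4.1: (6,82.4) -> (6,86.5) [heading=90, draw]
    -- iteration 3/3 --
    FD 2.8: (6,86.5) -> (6,89.3) [heading=90, draw]
    FD 4.1: (6,89.3) -> (6,93.4) [heading=90, draw]
  ]
  -- iteration 3/3 --
  FD 10.1: (6,93.4) -> (6,103.5) [heading=90, draw]
  PD: pen down
  FD 4.3: (6,103.5) -> (6,107.8) [heading=90, draw]
  REPEAT 3 [
    -- iteration 1/3 --
    FD 2.8: (6,107.8) -> (6,110.6) [heading=90, draw]
    FD 4.1: (6,110.6) -> (6,114.7) [heading=90, draw]
    -- iteration 2/3 --
    FD 2.8: (6,114.7) -> (6,117.5) [heading=90, draw]
    FD 4.1: (6,117.5) -> (6,121.6) [heading=90, draw]
    -- iteration 3/3 --
    FD 2.8: (6,121.6) -> (6,124.4) [heading=90, draw]
    FD 4.1: (6,124.4) -> (6,128.5) [heading=90, draw]
  ]
]
FD 6: (6,128.5) -> (6,134.5) [heading=90, draw]
FD 11.6: (6,134.5) -> (6,146.1) [heading=90, draw]
Final: pos=(6,146.1), heading=90, 28 segment(s) drawn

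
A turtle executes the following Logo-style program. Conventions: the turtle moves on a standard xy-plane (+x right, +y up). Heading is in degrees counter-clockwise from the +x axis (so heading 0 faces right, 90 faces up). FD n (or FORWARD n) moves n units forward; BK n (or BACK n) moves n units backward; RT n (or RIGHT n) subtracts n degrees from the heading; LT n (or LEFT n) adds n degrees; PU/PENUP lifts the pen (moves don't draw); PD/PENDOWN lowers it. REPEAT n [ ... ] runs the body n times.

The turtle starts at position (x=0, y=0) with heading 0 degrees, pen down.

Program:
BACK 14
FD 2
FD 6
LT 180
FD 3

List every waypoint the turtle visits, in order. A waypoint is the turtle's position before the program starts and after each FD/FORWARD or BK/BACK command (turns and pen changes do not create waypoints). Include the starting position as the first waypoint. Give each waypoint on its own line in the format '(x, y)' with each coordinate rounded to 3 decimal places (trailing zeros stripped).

Answer: (0, 0)
(-14, 0)
(-12, 0)
(-6, 0)
(-9, 0)

Derivation:
Executing turtle program step by step:
Start: pos=(0,0), heading=0, pen down
BK 14: (0,0) -> (-14,0) [heading=0, draw]
FD 2: (-14,0) -> (-12,0) [heading=0, draw]
FD 6: (-12,0) -> (-6,0) [heading=0, draw]
LT 180: heading 0 -> 180
FD 3: (-6,0) -> (-9,0) [heading=180, draw]
Final: pos=(-9,0), heading=180, 4 segment(s) drawn
Waypoints (5 total):
(0, 0)
(-14, 0)
(-12, 0)
(-6, 0)
(-9, 0)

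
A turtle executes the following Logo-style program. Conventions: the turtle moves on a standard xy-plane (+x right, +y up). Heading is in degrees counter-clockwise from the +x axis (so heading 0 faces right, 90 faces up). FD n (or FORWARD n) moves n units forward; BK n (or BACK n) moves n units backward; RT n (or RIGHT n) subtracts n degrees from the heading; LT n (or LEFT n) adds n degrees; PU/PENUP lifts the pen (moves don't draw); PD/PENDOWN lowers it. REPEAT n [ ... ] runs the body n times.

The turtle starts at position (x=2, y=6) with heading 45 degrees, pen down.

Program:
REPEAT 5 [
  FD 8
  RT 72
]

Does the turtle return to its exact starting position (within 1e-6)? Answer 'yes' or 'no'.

Answer: yes

Derivation:
Executing turtle program step by step:
Start: pos=(2,6), heading=45, pen down
REPEAT 5 [
  -- iteration 1/5 --
  FD 8: (2,6) -> (7.657,11.657) [heading=45, draw]
  RT 72: heading 45 -> 333
  -- iteration 2/5 --
  FD 8: (7.657,11.657) -> (14.785,8.025) [heading=333, draw]
  RT 72: heading 333 -> 261
  -- iteration 3/5 --
  FD 8: (14.785,8.025) -> (13.533,0.123) [heading=261, draw]
  RT 72: heading 261 -> 189
  -- iteration 4/5 --
  FD 8: (13.533,0.123) -> (5.632,-1.128) [heading=189, draw]
  RT 72: heading 189 -> 117
  -- iteration 5/5 --
  FD 8: (5.632,-1.128) -> (2,6) [heading=117, draw]
  RT 72: heading 117 -> 45
]
Final: pos=(2,6), heading=45, 5 segment(s) drawn

Start position: (2, 6)
Final position: (2, 6)
Distance = 0; < 1e-6 -> CLOSED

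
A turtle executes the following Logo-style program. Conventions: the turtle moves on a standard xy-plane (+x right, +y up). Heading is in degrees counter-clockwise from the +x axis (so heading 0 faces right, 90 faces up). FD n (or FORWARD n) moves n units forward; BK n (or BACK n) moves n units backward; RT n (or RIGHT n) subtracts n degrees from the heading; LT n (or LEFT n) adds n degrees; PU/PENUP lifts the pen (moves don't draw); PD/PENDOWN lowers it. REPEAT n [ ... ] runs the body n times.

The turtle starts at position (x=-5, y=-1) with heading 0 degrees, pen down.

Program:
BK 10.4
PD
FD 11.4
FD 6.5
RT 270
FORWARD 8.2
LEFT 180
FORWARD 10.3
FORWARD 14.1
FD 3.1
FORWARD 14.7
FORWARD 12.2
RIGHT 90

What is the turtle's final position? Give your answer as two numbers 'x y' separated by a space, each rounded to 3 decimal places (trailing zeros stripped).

Answer: 2.5 -47.2

Derivation:
Executing turtle program step by step:
Start: pos=(-5,-1), heading=0, pen down
BK 10.4: (-5,-1) -> (-15.4,-1) [heading=0, draw]
PD: pen down
FD 11.4: (-15.4,-1) -> (-4,-1) [heading=0, draw]
FD 6.5: (-4,-1) -> (2.5,-1) [heading=0, draw]
RT 270: heading 0 -> 90
FD 8.2: (2.5,-1) -> (2.5,7.2) [heading=90, draw]
LT 180: heading 90 -> 270
FD 10.3: (2.5,7.2) -> (2.5,-3.1) [heading=270, draw]
FD 14.1: (2.5,-3.1) -> (2.5,-17.2) [heading=270, draw]
FD 3.1: (2.5,-17.2) -> (2.5,-20.3) [heading=270, draw]
FD 14.7: (2.5,-20.3) -> (2.5,-35) [heading=270, draw]
FD 12.2: (2.5,-35) -> (2.5,-47.2) [heading=270, draw]
RT 90: heading 270 -> 180
Final: pos=(2.5,-47.2), heading=180, 9 segment(s) drawn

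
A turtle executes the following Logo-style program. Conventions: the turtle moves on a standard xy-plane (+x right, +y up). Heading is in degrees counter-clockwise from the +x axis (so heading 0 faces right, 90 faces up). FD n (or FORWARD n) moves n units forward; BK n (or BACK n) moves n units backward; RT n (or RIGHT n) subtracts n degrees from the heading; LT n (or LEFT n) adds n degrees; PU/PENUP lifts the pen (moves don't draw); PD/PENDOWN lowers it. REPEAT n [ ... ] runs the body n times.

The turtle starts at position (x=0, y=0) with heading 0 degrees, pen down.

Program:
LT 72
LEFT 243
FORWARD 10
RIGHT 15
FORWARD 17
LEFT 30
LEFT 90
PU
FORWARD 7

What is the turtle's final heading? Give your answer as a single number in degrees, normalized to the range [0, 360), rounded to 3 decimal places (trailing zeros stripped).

Answer: 60

Derivation:
Executing turtle program step by step:
Start: pos=(0,0), heading=0, pen down
LT 72: heading 0 -> 72
LT 243: heading 72 -> 315
FD 10: (0,0) -> (7.071,-7.071) [heading=315, draw]
RT 15: heading 315 -> 300
FD 17: (7.071,-7.071) -> (15.571,-21.793) [heading=300, draw]
LT 30: heading 300 -> 330
LT 90: heading 330 -> 60
PU: pen up
FD 7: (15.571,-21.793) -> (19.071,-15.731) [heading=60, move]
Final: pos=(19.071,-15.731), heading=60, 2 segment(s) drawn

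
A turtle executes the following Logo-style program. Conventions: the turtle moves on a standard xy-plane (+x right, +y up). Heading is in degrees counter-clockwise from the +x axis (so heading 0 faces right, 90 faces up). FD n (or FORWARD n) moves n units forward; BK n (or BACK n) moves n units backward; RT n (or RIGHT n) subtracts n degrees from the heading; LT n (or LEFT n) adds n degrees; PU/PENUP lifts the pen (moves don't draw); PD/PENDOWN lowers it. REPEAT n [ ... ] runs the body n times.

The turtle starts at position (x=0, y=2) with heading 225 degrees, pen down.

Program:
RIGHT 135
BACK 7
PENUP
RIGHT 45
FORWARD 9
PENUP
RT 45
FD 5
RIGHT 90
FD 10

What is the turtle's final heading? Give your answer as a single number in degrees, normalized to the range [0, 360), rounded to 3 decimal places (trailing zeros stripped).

Executing turtle program step by step:
Start: pos=(0,2), heading=225, pen down
RT 135: heading 225 -> 90
BK 7: (0,2) -> (0,-5) [heading=90, draw]
PU: pen up
RT 45: heading 90 -> 45
FD 9: (0,-5) -> (6.364,1.364) [heading=45, move]
PU: pen up
RT 45: heading 45 -> 0
FD 5: (6.364,1.364) -> (11.364,1.364) [heading=0, move]
RT 90: heading 0 -> 270
FD 10: (11.364,1.364) -> (11.364,-8.636) [heading=270, move]
Final: pos=(11.364,-8.636), heading=270, 1 segment(s) drawn

Answer: 270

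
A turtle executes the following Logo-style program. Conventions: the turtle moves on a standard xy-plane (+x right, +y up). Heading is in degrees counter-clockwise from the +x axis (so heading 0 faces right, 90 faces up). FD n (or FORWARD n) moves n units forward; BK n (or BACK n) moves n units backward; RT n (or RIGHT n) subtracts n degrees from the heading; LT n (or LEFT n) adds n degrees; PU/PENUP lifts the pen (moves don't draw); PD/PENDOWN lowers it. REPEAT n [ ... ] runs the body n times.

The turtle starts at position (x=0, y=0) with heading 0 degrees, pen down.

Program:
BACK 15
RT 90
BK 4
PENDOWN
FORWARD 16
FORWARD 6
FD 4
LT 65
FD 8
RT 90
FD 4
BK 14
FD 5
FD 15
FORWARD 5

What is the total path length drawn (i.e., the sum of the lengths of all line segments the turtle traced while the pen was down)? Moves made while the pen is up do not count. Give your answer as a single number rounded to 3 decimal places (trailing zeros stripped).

Executing turtle program step by step:
Start: pos=(0,0), heading=0, pen down
BK 15: (0,0) -> (-15,0) [heading=0, draw]
RT 90: heading 0 -> 270
BK 4: (-15,0) -> (-15,4) [heading=270, draw]
PD: pen down
FD 16: (-15,4) -> (-15,-12) [heading=270, draw]
FD 6: (-15,-12) -> (-15,-18) [heading=270, draw]
FD 4: (-15,-18) -> (-15,-22) [heading=270, draw]
LT 65: heading 270 -> 335
FD 8: (-15,-22) -> (-7.75,-25.381) [heading=335, draw]
RT 90: heading 335 -> 245
FD 4: (-7.75,-25.381) -> (-9.44,-29.006) [heading=245, draw]
BK 14: (-9.44,-29.006) -> (-3.523,-16.318) [heading=245, draw]
FD 5: (-3.523,-16.318) -> (-5.636,-20.849) [heading=245, draw]
FD 15: (-5.636,-20.849) -> (-11.976,-34.444) [heading=245, draw]
FD 5: (-11.976,-34.444) -> (-14.089,-38.976) [heading=245, draw]
Final: pos=(-14.089,-38.976), heading=245, 11 segment(s) drawn

Segment lengths:
  seg 1: (0,0) -> (-15,0), length = 15
  seg 2: (-15,0) -> (-15,4), length = 4
  seg 3: (-15,4) -> (-15,-12), length = 16
  seg 4: (-15,-12) -> (-15,-18), length = 6
  seg 5: (-15,-18) -> (-15,-22), length = 4
  seg 6: (-15,-22) -> (-7.75,-25.381), length = 8
  seg 7: (-7.75,-25.381) -> (-9.44,-29.006), length = 4
  seg 8: (-9.44,-29.006) -> (-3.523,-16.318), length = 14
  seg 9: (-3.523,-16.318) -> (-5.636,-20.849), length = 5
  seg 10: (-5.636,-20.849) -> (-11.976,-34.444), length = 15
  seg 11: (-11.976,-34.444) -> (-14.089,-38.976), length = 5
Total = 96

Answer: 96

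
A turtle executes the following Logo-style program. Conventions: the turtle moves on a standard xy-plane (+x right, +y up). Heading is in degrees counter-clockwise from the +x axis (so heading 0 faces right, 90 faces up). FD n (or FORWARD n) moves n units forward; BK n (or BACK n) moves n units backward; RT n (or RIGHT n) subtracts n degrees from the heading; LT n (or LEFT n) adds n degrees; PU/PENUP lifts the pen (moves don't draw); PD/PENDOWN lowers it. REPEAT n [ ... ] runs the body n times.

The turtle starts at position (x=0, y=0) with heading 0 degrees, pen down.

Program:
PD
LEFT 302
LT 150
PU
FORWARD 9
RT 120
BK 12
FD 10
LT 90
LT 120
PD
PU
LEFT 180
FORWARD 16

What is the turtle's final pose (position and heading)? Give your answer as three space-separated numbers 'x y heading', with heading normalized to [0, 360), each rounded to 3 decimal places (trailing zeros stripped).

Answer: 13.91 10.492 2

Derivation:
Executing turtle program step by step:
Start: pos=(0,0), heading=0, pen down
PD: pen down
LT 302: heading 0 -> 302
LT 150: heading 302 -> 92
PU: pen up
FD 9: (0,0) -> (-0.314,8.995) [heading=92, move]
RT 120: heading 92 -> 332
BK 12: (-0.314,8.995) -> (-10.909,14.628) [heading=332, move]
FD 10: (-10.909,14.628) -> (-2.08,9.933) [heading=332, move]
LT 90: heading 332 -> 62
LT 120: heading 62 -> 182
PD: pen down
PU: pen up
LT 180: heading 182 -> 2
FD 16: (-2.08,9.933) -> (13.91,10.492) [heading=2, move]
Final: pos=(13.91,10.492), heading=2, 0 segment(s) drawn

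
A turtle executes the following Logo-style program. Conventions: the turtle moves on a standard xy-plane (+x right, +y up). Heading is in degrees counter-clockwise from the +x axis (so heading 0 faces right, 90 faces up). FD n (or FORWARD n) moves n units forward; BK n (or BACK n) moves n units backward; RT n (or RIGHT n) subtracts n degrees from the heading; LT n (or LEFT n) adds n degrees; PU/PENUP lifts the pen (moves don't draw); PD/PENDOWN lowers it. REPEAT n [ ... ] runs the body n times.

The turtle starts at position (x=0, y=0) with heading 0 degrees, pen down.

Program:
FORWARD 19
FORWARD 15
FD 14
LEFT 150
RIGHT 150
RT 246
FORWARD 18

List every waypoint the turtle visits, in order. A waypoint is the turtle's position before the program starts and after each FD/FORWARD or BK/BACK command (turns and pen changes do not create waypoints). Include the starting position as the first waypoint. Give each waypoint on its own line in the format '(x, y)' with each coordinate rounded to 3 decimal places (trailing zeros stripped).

Answer: (0, 0)
(19, 0)
(34, 0)
(48, 0)
(40.679, 16.444)

Derivation:
Executing turtle program step by step:
Start: pos=(0,0), heading=0, pen down
FD 19: (0,0) -> (19,0) [heading=0, draw]
FD 15: (19,0) -> (34,0) [heading=0, draw]
FD 14: (34,0) -> (48,0) [heading=0, draw]
LT 150: heading 0 -> 150
RT 150: heading 150 -> 0
RT 246: heading 0 -> 114
FD 18: (48,0) -> (40.679,16.444) [heading=114, draw]
Final: pos=(40.679,16.444), heading=114, 4 segment(s) drawn
Waypoints (5 total):
(0, 0)
(19, 0)
(34, 0)
(48, 0)
(40.679, 16.444)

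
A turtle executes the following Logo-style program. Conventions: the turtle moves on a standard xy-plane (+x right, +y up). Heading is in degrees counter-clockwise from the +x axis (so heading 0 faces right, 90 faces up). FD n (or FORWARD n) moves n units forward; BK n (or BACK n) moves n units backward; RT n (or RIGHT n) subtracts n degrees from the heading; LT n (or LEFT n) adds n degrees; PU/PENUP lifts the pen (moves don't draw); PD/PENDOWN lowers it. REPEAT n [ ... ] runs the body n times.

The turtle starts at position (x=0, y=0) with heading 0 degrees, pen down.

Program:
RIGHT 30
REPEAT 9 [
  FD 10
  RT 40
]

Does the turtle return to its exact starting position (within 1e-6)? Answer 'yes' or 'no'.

Executing turtle program step by step:
Start: pos=(0,0), heading=0, pen down
RT 30: heading 0 -> 330
REPEAT 9 [
  -- iteration 1/9 --
  FD 10: (0,0) -> (8.66,-5) [heading=330, draw]
  RT 40: heading 330 -> 290
  -- iteration 2/9 --
  FD 10: (8.66,-5) -> (12.08,-14.397) [heading=290, draw]
  RT 40: heading 290 -> 250
  -- iteration 3/9 --
  FD 10: (12.08,-14.397) -> (8.66,-23.794) [heading=250, draw]
  RT 40: heading 250 -> 210
  -- iteration 4/9 --
  FD 10: (8.66,-23.794) -> (0,-28.794) [heading=210, draw]
  RT 40: heading 210 -> 170
  -- iteration 5/9 --
  FD 10: (0,-28.794) -> (-9.848,-27.057) [heading=170, draw]
  RT 40: heading 170 -> 130
  -- iteration 6/9 --
  FD 10: (-9.848,-27.057) -> (-16.276,-19.397) [heading=130, draw]
  RT 40: heading 130 -> 90
  -- iteration 7/9 --
  FD 10: (-16.276,-19.397) -> (-16.276,-9.397) [heading=90, draw]
  RT 40: heading 90 -> 50
  -- iteration 8/9 --
  FD 10: (-16.276,-9.397) -> (-9.848,-1.736) [heading=50, draw]
  RT 40: heading 50 -> 10
  -- iteration 9/9 --
  FD 10: (-9.848,-1.736) -> (0,0) [heading=10, draw]
  RT 40: heading 10 -> 330
]
Final: pos=(0,0), heading=330, 9 segment(s) drawn

Start position: (0, 0)
Final position: (0, 0)
Distance = 0; < 1e-6 -> CLOSED

Answer: yes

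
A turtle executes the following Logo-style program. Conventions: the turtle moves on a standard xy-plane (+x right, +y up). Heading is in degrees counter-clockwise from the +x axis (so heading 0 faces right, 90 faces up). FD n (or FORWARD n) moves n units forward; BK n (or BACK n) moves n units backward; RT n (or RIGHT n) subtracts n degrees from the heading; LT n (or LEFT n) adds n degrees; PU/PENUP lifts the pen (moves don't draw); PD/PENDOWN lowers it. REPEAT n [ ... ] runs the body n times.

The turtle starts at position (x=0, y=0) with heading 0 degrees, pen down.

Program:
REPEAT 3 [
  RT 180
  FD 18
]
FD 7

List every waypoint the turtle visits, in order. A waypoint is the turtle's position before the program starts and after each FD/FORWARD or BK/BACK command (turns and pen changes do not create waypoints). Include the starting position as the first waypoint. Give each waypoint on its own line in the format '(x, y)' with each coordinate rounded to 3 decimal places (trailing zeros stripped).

Answer: (0, 0)
(-18, 0)
(0, 0)
(-18, 0)
(-25, 0)

Derivation:
Executing turtle program step by step:
Start: pos=(0,0), heading=0, pen down
REPEAT 3 [
  -- iteration 1/3 --
  RT 180: heading 0 -> 180
  FD 18: (0,0) -> (-18,0) [heading=180, draw]
  -- iteration 2/3 --
  RT 180: heading 180 -> 0
  FD 18: (-18,0) -> (0,0) [heading=0, draw]
  -- iteration 3/3 --
  RT 180: heading 0 -> 180
  FD 18: (0,0) -> (-18,0) [heading=180, draw]
]
FD 7: (-18,0) -> (-25,0) [heading=180, draw]
Final: pos=(-25,0), heading=180, 4 segment(s) drawn
Waypoints (5 total):
(0, 0)
(-18, 0)
(0, 0)
(-18, 0)
(-25, 0)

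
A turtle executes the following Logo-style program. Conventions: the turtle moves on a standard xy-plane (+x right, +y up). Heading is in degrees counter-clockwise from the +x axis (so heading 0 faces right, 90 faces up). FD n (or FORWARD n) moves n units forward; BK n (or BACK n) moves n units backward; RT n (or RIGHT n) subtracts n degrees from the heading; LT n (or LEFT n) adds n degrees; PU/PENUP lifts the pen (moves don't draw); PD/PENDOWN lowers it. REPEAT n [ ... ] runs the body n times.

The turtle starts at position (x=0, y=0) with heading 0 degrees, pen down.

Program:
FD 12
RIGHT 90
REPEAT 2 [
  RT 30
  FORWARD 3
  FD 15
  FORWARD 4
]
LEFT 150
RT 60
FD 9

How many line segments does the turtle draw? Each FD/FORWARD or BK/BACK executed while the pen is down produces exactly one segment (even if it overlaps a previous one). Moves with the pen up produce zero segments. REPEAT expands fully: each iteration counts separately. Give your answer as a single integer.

Executing turtle program step by step:
Start: pos=(0,0), heading=0, pen down
FD 12: (0,0) -> (12,0) [heading=0, draw]
RT 90: heading 0 -> 270
REPEAT 2 [
  -- iteration 1/2 --
  RT 30: heading 270 -> 240
  FD 3: (12,0) -> (10.5,-2.598) [heading=240, draw]
  FD 15: (10.5,-2.598) -> (3,-15.588) [heading=240, draw]
  FD 4: (3,-15.588) -> (1,-19.053) [heading=240, draw]
  -- iteration 2/2 --
  RT 30: heading 240 -> 210
  FD 3: (1,-19.053) -> (-1.598,-20.553) [heading=210, draw]
  FD 15: (-1.598,-20.553) -> (-14.588,-28.053) [heading=210, draw]
  FD 4: (-14.588,-28.053) -> (-18.053,-30.053) [heading=210, draw]
]
LT 150: heading 210 -> 0
RT 60: heading 0 -> 300
FD 9: (-18.053,-30.053) -> (-13.553,-37.847) [heading=300, draw]
Final: pos=(-13.553,-37.847), heading=300, 8 segment(s) drawn
Segments drawn: 8

Answer: 8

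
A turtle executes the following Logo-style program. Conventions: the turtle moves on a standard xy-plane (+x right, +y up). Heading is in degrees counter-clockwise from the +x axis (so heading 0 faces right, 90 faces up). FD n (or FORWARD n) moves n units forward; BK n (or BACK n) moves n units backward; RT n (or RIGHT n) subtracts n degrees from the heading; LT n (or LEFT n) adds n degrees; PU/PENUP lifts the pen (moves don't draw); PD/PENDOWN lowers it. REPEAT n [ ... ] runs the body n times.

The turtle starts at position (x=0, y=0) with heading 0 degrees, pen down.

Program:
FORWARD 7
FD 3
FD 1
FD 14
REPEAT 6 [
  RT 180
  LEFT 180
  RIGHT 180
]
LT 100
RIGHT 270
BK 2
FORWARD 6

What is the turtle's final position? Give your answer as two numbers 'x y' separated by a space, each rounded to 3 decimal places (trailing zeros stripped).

Answer: 21.061 -0.695

Derivation:
Executing turtle program step by step:
Start: pos=(0,0), heading=0, pen down
FD 7: (0,0) -> (7,0) [heading=0, draw]
FD 3: (7,0) -> (10,0) [heading=0, draw]
FD 1: (10,0) -> (11,0) [heading=0, draw]
FD 14: (11,0) -> (25,0) [heading=0, draw]
REPEAT 6 [
  -- iteration 1/6 --
  RT 180: heading 0 -> 180
  LT 180: heading 180 -> 0
  RT 180: heading 0 -> 180
  -- iteration 2/6 --
  RT 180: heading 180 -> 0
  LT 180: heading 0 -> 180
  RT 180: heading 180 -> 0
  -- iteration 3/6 --
  RT 180: heading 0 -> 180
  LT 180: heading 180 -> 0
  RT 180: heading 0 -> 180
  -- iteration 4/6 --
  RT 180: heading 180 -> 0
  LT 180: heading 0 -> 180
  RT 180: heading 180 -> 0
  -- iteration 5/6 --
  RT 180: heading 0 -> 180
  LT 180: heading 180 -> 0
  RT 180: heading 0 -> 180
  -- iteration 6/6 --
  RT 180: heading 180 -> 0
  LT 180: heading 0 -> 180
  RT 180: heading 180 -> 0
]
LT 100: heading 0 -> 100
RT 270: heading 100 -> 190
BK 2: (25,0) -> (26.97,0.347) [heading=190, draw]
FD 6: (26.97,0.347) -> (21.061,-0.695) [heading=190, draw]
Final: pos=(21.061,-0.695), heading=190, 6 segment(s) drawn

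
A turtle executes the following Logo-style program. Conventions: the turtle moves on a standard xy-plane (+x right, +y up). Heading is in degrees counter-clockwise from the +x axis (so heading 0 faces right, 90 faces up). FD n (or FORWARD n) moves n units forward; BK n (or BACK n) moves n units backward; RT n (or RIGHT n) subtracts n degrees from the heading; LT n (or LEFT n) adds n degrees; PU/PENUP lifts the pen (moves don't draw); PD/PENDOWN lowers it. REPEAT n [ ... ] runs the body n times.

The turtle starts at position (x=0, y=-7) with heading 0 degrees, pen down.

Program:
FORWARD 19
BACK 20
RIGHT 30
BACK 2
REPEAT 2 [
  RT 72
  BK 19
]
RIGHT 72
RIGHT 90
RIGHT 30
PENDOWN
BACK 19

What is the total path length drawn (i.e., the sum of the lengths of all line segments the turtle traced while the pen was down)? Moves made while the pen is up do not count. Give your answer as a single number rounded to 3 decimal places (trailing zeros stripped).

Executing turtle program step by step:
Start: pos=(0,-7), heading=0, pen down
FD 19: (0,-7) -> (19,-7) [heading=0, draw]
BK 20: (19,-7) -> (-1,-7) [heading=0, draw]
RT 30: heading 0 -> 330
BK 2: (-1,-7) -> (-2.732,-6) [heading=330, draw]
REPEAT 2 [
  -- iteration 1/2 --
  RT 72: heading 330 -> 258
  BK 19: (-2.732,-6) -> (1.218,12.585) [heading=258, draw]
  -- iteration 2/2 --
  RT 72: heading 258 -> 186
  BK 19: (1.218,12.585) -> (20.114,14.571) [heading=186, draw]
]
RT 72: heading 186 -> 114
RT 90: heading 114 -> 24
RT 30: heading 24 -> 354
PD: pen down
BK 19: (20.114,14.571) -> (1.218,16.557) [heading=354, draw]
Final: pos=(1.218,16.557), heading=354, 6 segment(s) drawn

Segment lengths:
  seg 1: (0,-7) -> (19,-7), length = 19
  seg 2: (19,-7) -> (-1,-7), length = 20
  seg 3: (-1,-7) -> (-2.732,-6), length = 2
  seg 4: (-2.732,-6) -> (1.218,12.585), length = 19
  seg 5: (1.218,12.585) -> (20.114,14.571), length = 19
  seg 6: (20.114,14.571) -> (1.218,16.557), length = 19
Total = 98

Answer: 98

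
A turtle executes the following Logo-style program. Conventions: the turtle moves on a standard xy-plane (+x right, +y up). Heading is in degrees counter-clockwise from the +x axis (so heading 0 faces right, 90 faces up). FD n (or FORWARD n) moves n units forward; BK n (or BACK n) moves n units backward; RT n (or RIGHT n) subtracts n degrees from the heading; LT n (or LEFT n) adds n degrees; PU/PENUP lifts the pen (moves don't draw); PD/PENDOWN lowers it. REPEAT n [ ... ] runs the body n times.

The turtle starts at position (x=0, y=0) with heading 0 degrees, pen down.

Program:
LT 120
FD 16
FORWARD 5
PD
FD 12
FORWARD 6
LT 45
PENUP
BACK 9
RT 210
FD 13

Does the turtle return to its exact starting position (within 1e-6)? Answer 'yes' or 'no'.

Answer: no

Derivation:
Executing turtle program step by step:
Start: pos=(0,0), heading=0, pen down
LT 120: heading 0 -> 120
FD 16: (0,0) -> (-8,13.856) [heading=120, draw]
FD 5: (-8,13.856) -> (-10.5,18.187) [heading=120, draw]
PD: pen down
FD 12: (-10.5,18.187) -> (-16.5,28.579) [heading=120, draw]
FD 6: (-16.5,28.579) -> (-19.5,33.775) [heading=120, draw]
LT 45: heading 120 -> 165
PU: pen up
BK 9: (-19.5,33.775) -> (-10.807,31.446) [heading=165, move]
RT 210: heading 165 -> 315
FD 13: (-10.807,31.446) -> (-1.614,22.253) [heading=315, move]
Final: pos=(-1.614,22.253), heading=315, 4 segment(s) drawn

Start position: (0, 0)
Final position: (-1.614, 22.253)
Distance = 22.312; >= 1e-6 -> NOT closed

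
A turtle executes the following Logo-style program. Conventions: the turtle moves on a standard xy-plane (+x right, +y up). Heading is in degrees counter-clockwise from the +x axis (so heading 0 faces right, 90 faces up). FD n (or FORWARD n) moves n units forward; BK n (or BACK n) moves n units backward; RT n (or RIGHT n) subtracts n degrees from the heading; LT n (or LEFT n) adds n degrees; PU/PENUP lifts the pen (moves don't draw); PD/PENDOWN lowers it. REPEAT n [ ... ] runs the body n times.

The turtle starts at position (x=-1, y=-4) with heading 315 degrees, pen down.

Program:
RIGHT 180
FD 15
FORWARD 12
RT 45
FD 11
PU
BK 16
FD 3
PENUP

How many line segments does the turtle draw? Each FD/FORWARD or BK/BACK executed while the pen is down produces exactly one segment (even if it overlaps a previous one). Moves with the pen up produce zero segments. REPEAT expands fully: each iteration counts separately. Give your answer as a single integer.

Answer: 3

Derivation:
Executing turtle program step by step:
Start: pos=(-1,-4), heading=315, pen down
RT 180: heading 315 -> 135
FD 15: (-1,-4) -> (-11.607,6.607) [heading=135, draw]
FD 12: (-11.607,6.607) -> (-20.092,15.092) [heading=135, draw]
RT 45: heading 135 -> 90
FD 11: (-20.092,15.092) -> (-20.092,26.092) [heading=90, draw]
PU: pen up
BK 16: (-20.092,26.092) -> (-20.092,10.092) [heading=90, move]
FD 3: (-20.092,10.092) -> (-20.092,13.092) [heading=90, move]
PU: pen up
Final: pos=(-20.092,13.092), heading=90, 3 segment(s) drawn
Segments drawn: 3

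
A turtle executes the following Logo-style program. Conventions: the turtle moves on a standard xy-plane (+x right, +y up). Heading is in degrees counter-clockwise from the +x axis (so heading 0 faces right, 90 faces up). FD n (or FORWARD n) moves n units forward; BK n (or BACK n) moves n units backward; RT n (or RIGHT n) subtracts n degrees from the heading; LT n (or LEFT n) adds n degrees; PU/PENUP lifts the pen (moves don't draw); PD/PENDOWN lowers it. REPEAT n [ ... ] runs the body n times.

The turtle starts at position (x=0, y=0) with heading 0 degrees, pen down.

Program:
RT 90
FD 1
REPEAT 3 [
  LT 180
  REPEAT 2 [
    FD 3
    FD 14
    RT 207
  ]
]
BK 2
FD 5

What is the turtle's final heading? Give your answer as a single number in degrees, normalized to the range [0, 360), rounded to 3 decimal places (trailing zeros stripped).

Executing turtle program step by step:
Start: pos=(0,0), heading=0, pen down
RT 90: heading 0 -> 270
FD 1: (0,0) -> (0,-1) [heading=270, draw]
REPEAT 3 [
  -- iteration 1/3 --
  LT 180: heading 270 -> 90
  REPEAT 2 [
    -- iteration 1/2 --
    FD 3: (0,-1) -> (0,2) [heading=90, draw]
    FD 14: (0,2) -> (0,16) [heading=90, draw]
    RT 207: heading 90 -> 243
    -- iteration 2/2 --
    FD 3: (0,16) -> (-1.362,13.327) [heading=243, draw]
    FD 14: (-1.362,13.327) -> (-7.718,0.853) [heading=243, draw]
    RT 207: heading 243 -> 36
  ]
  -- iteration 2/3 --
  LT 180: heading 36 -> 216
  REPEAT 2 [
    -- iteration 1/2 --
    FD 3: (-7.718,0.853) -> (-10.145,-0.91) [heading=216, draw]
    FD 14: (-10.145,-0.91) -> (-21.471,-9.139) [heading=216, draw]
    RT 207: heading 216 -> 9
    -- iteration 2/2 --
    FD 3: (-21.471,-9.139) -> (-18.508,-8.67) [heading=9, draw]
    FD 14: (-18.508,-8.67) -> (-4.68,-6.48) [heading=9, draw]
    RT 207: heading 9 -> 162
  ]
  -- iteration 3/3 --
  LT 180: heading 162 -> 342
  REPEAT 2 [
    -- iteration 1/2 --
    FD 3: (-4.68,-6.48) -> (-1.827,-7.407) [heading=342, draw]
    FD 14: (-1.827,-7.407) -> (11.488,-11.733) [heading=342, draw]
    RT 207: heading 342 -> 135
    -- iteration 2/2 --
    FD 3: (11.488,-11.733) -> (9.366,-9.612) [heading=135, draw]
    FD 14: (9.366,-9.612) -> (-0.533,0.287) [heading=135, draw]
    RT 207: heading 135 -> 288
  ]
]
BK 2: (-0.533,0.287) -> (-1.151,2.19) [heading=288, draw]
FD 5: (-1.151,2.19) -> (0.394,-2.566) [heading=288, draw]
Final: pos=(0.394,-2.566), heading=288, 15 segment(s) drawn

Answer: 288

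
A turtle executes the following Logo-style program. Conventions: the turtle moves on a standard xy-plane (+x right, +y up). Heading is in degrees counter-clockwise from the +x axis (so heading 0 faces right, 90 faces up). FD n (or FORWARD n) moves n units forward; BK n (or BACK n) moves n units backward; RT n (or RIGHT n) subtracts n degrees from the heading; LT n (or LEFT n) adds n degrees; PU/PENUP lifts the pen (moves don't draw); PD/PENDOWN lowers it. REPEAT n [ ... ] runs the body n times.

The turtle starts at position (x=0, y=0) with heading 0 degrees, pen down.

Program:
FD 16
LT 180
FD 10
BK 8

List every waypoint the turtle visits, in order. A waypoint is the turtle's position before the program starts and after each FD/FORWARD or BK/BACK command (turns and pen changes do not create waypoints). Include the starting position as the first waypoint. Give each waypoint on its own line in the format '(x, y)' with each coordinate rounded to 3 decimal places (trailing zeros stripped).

Executing turtle program step by step:
Start: pos=(0,0), heading=0, pen down
FD 16: (0,0) -> (16,0) [heading=0, draw]
LT 180: heading 0 -> 180
FD 10: (16,0) -> (6,0) [heading=180, draw]
BK 8: (6,0) -> (14,0) [heading=180, draw]
Final: pos=(14,0), heading=180, 3 segment(s) drawn
Waypoints (4 total):
(0, 0)
(16, 0)
(6, 0)
(14, 0)

Answer: (0, 0)
(16, 0)
(6, 0)
(14, 0)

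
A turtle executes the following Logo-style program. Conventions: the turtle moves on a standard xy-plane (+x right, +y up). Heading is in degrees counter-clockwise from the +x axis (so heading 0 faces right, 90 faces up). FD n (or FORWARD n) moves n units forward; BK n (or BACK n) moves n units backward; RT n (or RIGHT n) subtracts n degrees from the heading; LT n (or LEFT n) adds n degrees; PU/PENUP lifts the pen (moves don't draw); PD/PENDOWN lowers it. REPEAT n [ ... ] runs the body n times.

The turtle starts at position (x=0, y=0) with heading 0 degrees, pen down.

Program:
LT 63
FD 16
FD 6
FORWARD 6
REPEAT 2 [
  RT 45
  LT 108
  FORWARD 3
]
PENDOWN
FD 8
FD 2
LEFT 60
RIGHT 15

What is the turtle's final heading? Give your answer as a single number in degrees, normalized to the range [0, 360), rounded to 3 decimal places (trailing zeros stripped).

Executing turtle program step by step:
Start: pos=(0,0), heading=0, pen down
LT 63: heading 0 -> 63
FD 16: (0,0) -> (7.264,14.256) [heading=63, draw]
FD 6: (7.264,14.256) -> (9.988,19.602) [heading=63, draw]
FD 6: (9.988,19.602) -> (12.712,24.948) [heading=63, draw]
REPEAT 2 [
  -- iteration 1/2 --
  RT 45: heading 63 -> 18
  LT 108: heading 18 -> 126
  FD 3: (12.712,24.948) -> (10.948,27.375) [heading=126, draw]
  -- iteration 2/2 --
  RT 45: heading 126 -> 81
  LT 108: heading 81 -> 189
  FD 3: (10.948,27.375) -> (7.985,26.906) [heading=189, draw]
]
PD: pen down
FD 8: (7.985,26.906) -> (0.084,25.654) [heading=189, draw]
FD 2: (0.084,25.654) -> (-1.892,25.342) [heading=189, draw]
LT 60: heading 189 -> 249
RT 15: heading 249 -> 234
Final: pos=(-1.892,25.342), heading=234, 7 segment(s) drawn

Answer: 234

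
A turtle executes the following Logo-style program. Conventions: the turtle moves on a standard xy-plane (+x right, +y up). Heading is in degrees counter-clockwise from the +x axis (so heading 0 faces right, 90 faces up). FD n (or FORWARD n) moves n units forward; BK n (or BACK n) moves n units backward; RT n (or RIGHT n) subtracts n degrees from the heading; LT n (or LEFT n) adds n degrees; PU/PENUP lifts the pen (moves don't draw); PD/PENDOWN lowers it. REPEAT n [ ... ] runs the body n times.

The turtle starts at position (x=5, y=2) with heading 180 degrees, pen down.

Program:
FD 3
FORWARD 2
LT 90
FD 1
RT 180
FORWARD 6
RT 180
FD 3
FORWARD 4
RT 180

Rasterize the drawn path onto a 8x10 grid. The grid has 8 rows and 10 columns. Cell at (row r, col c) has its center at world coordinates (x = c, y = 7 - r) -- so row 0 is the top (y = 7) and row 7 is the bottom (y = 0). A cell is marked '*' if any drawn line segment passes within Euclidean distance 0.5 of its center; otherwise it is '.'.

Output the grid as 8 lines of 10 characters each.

Segment 0: (5,2) -> (2,2)
Segment 1: (2,2) -> (0,2)
Segment 2: (0,2) -> (-0,1)
Segment 3: (-0,1) -> (0,7)
Segment 4: (0,7) -> (0,4)
Segment 5: (0,4) -> (0,0)

Answer: *.........
*.........
*.........
*.........
*.........
******....
*.........
*.........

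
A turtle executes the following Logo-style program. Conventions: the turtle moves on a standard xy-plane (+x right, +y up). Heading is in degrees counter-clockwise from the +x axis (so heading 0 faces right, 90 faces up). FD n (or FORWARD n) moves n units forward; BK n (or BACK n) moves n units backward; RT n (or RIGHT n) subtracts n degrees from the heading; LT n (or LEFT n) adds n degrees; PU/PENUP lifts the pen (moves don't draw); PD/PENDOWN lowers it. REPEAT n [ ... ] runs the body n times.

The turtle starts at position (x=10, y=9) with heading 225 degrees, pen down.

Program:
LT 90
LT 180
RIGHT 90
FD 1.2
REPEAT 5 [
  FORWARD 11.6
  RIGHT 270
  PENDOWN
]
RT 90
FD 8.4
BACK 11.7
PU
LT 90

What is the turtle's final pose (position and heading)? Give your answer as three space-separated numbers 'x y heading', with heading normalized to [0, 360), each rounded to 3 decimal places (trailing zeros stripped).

Answer: 16.718 15.718 135

Derivation:
Executing turtle program step by step:
Start: pos=(10,9), heading=225, pen down
LT 90: heading 225 -> 315
LT 180: heading 315 -> 135
RT 90: heading 135 -> 45
FD 1.2: (10,9) -> (10.849,9.849) [heading=45, draw]
REPEAT 5 [
  -- iteration 1/5 --
  FD 11.6: (10.849,9.849) -> (19.051,18.051) [heading=45, draw]
  RT 270: heading 45 -> 135
  PD: pen down
  -- iteration 2/5 --
  FD 11.6: (19.051,18.051) -> (10.849,26.253) [heading=135, draw]
  RT 270: heading 135 -> 225
  PD: pen down
  -- iteration 3/5 --
  FD 11.6: (10.849,26.253) -> (2.646,18.051) [heading=225, draw]
  RT 270: heading 225 -> 315
  PD: pen down
  -- iteration 4/5 --
  FD 11.6: (2.646,18.051) -> (10.849,9.849) [heading=315, draw]
  RT 270: heading 315 -> 45
  PD: pen down
  -- iteration 5/5 --
  FD 11.6: (10.849,9.849) -> (19.051,18.051) [heading=45, draw]
  RT 270: heading 45 -> 135
  PD: pen down
]
RT 90: heading 135 -> 45
FD 8.4: (19.051,18.051) -> (24.991,23.991) [heading=45, draw]
BK 11.7: (24.991,23.991) -> (16.718,15.718) [heading=45, draw]
PU: pen up
LT 90: heading 45 -> 135
Final: pos=(16.718,15.718), heading=135, 8 segment(s) drawn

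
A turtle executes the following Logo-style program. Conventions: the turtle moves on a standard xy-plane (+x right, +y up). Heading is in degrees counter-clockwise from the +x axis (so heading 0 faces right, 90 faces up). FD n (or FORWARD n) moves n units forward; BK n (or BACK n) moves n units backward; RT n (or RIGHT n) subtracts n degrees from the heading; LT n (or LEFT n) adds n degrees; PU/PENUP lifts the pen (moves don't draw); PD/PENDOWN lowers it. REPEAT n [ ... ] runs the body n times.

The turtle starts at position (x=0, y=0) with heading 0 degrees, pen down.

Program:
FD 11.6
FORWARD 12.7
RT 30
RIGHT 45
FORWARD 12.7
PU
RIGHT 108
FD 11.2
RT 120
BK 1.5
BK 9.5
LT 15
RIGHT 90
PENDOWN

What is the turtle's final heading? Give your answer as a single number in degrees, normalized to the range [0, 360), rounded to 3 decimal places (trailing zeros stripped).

Answer: 342

Derivation:
Executing turtle program step by step:
Start: pos=(0,0), heading=0, pen down
FD 11.6: (0,0) -> (11.6,0) [heading=0, draw]
FD 12.7: (11.6,0) -> (24.3,0) [heading=0, draw]
RT 30: heading 0 -> 330
RT 45: heading 330 -> 285
FD 12.7: (24.3,0) -> (27.587,-12.267) [heading=285, draw]
PU: pen up
RT 108: heading 285 -> 177
FD 11.2: (27.587,-12.267) -> (16.402,-11.681) [heading=177, move]
RT 120: heading 177 -> 57
BK 1.5: (16.402,-11.681) -> (15.585,-12.939) [heading=57, move]
BK 9.5: (15.585,-12.939) -> (10.411,-20.906) [heading=57, move]
LT 15: heading 57 -> 72
RT 90: heading 72 -> 342
PD: pen down
Final: pos=(10.411,-20.906), heading=342, 3 segment(s) drawn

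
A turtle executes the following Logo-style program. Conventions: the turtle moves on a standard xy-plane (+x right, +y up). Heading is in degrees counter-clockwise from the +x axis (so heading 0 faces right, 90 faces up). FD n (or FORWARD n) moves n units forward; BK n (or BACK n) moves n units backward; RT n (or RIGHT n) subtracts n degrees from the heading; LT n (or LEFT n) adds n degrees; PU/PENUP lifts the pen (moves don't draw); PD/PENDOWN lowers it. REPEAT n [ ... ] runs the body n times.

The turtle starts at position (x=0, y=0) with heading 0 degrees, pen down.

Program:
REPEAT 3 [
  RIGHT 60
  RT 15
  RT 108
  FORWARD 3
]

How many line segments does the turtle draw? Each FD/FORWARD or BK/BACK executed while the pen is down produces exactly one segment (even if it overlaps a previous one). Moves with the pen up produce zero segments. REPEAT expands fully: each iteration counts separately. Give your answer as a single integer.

Answer: 3

Derivation:
Executing turtle program step by step:
Start: pos=(0,0), heading=0, pen down
REPEAT 3 [
  -- iteration 1/3 --
  RT 60: heading 0 -> 300
  RT 15: heading 300 -> 285
  RT 108: heading 285 -> 177
  FD 3: (0,0) -> (-2.996,0.157) [heading=177, draw]
  -- iteration 2/3 --
  RT 60: heading 177 -> 117
  RT 15: heading 117 -> 102
  RT 108: heading 102 -> 354
  FD 3: (-2.996,0.157) -> (-0.012,-0.157) [heading=354, draw]
  -- iteration 3/3 --
  RT 60: heading 354 -> 294
  RT 15: heading 294 -> 279
  RT 108: heading 279 -> 171
  FD 3: (-0.012,-0.157) -> (-2.975,0.313) [heading=171, draw]
]
Final: pos=(-2.975,0.313), heading=171, 3 segment(s) drawn
Segments drawn: 3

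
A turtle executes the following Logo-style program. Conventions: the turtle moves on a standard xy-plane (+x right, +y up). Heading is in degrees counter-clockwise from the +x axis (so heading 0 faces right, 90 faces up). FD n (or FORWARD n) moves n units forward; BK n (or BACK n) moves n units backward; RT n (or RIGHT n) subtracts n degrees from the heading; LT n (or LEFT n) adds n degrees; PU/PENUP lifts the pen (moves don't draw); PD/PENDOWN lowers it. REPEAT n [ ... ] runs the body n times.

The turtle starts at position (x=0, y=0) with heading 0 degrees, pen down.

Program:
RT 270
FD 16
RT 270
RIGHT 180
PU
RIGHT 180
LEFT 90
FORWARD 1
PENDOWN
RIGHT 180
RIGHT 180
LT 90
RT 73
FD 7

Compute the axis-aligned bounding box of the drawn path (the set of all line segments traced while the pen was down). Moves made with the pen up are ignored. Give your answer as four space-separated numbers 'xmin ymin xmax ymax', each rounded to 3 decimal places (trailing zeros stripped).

Answer: 0 0 2.047 16

Derivation:
Executing turtle program step by step:
Start: pos=(0,0), heading=0, pen down
RT 270: heading 0 -> 90
FD 16: (0,0) -> (0,16) [heading=90, draw]
RT 270: heading 90 -> 180
RT 180: heading 180 -> 0
PU: pen up
RT 180: heading 0 -> 180
LT 90: heading 180 -> 270
FD 1: (0,16) -> (0,15) [heading=270, move]
PD: pen down
RT 180: heading 270 -> 90
RT 180: heading 90 -> 270
LT 90: heading 270 -> 0
RT 73: heading 0 -> 287
FD 7: (0,15) -> (2.047,8.306) [heading=287, draw]
Final: pos=(2.047,8.306), heading=287, 2 segment(s) drawn

Segment endpoints: x in {0, 0, 0, 2.047}, y in {0, 8.306, 15, 16}
xmin=0, ymin=0, xmax=2.047, ymax=16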